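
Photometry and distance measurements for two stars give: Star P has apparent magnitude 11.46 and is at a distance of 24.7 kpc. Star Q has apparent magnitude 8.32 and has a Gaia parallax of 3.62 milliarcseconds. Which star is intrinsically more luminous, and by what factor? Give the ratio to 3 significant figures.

Star P is more luminous, by a factor of 443.

Star P: d = 24.7 kpc = 24700 pc
Star P: M = m − 5 log₁₀ d + 5 = 11.46 − 5·4.3927 + 5 = -5.503
Star Q: p = 3.62 mas = 3.62×10^-3″ → d = 1/p = 276.2 pc
Star Q: M = m − 5 log₁₀ d + 5 = 8.32 − 5·2.4413 + 5 = 1.114
ΔM = M_P − M_Q = -5.503 − (1.114) = -6.617; smaller M is more luminous → Star P.
L ratio = 10^(0.4 |ΔM|) = 10^2.647 = 443.4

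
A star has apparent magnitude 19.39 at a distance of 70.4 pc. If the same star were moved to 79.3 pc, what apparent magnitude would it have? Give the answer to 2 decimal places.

m ≈ 19.65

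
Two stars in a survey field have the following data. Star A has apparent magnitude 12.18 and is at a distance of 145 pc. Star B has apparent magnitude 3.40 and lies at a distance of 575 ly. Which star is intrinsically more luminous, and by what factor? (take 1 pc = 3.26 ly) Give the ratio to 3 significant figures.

Star B is more luminous, by a factor of 4810.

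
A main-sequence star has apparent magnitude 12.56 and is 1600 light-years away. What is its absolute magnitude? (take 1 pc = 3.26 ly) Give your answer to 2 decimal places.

M ≈ 4.11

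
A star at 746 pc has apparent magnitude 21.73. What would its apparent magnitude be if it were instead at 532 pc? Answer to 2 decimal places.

m ≈ 21.00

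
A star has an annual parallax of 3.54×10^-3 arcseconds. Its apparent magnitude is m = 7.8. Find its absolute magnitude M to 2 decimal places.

d = 1/p = 1/3.54×10^-3″ = 282.5 pc
5 log₁₀(d/10 pc) = 5 log₁₀(282.5) − 5 = 7.255
M = m − 5 log₁₀(d/10) = 7.8 − 7.255 = 0.545

M ≈ 0.55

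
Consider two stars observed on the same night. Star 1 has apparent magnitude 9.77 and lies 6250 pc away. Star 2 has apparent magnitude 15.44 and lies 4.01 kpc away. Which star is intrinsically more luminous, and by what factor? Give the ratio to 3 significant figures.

Star 1 is more luminous, by a factor of 450.

Star 1: M = m − 5 log₁₀ d + 5 = 9.77 − 5·3.7959 + 5 = -4.209
Star 2: d = 4.01 kpc = 4010 pc
Star 2: M = m − 5 log₁₀ d + 5 = 15.44 − 5·3.6031 + 5 = 2.424
ΔM = M_1 − M_2 = -4.209 − (2.424) = -6.634; smaller M is more luminous → Star 1.
L ratio = 10^(0.4 |ΔM|) = 10^2.653 = 450.3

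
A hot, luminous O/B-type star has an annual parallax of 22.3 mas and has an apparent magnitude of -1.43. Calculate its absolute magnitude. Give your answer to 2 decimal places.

p = 22.3 mas = 0.0223″ → d = 1/p = 44.84 pc
5 log₁₀(d/10 pc) = 5 log₁₀(44.84) − 5 = 3.258
M = m − 5 log₁₀(d/10) = -1.43 − 3.258 = -4.688

M ≈ -4.69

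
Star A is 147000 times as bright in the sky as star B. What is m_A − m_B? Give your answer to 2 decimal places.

m_A − m_B ≈ -12.92

Pogson: Δm = −2.5 log₁₀(ratio) = −2.5 log₁₀(147000) = −2.5 × 5.1673 = -12.918
Star A is brighter, so it has the smaller magnitude: the difference is negative.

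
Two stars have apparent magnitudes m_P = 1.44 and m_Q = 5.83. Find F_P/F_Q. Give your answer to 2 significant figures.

F_P/F_Q ≈ 57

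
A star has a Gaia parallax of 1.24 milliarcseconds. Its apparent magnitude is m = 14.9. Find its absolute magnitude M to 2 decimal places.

p = 1.24 mas = 1.24×10^-3″ → d = 1/p = 806.5 pc
5 log₁₀(d/10 pc) = 5 log₁₀(806.5) − 5 = 9.533
M = m − 5 log₁₀(d/10) = 14.9 − 9.533 = 5.367

M ≈ 5.37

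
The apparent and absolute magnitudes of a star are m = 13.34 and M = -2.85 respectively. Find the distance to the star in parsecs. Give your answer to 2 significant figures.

μ = m − M = 16.190
m − M = 5 log₁₀ d − 5
log₁₀ d = (m − M)/5 + 1 = 4.2380
d = 10^4.2380 = 17300 pc

d ≈ 17000 pc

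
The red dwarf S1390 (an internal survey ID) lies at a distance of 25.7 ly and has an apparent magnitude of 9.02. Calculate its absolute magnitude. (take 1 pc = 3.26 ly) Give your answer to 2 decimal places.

d = 25.7 ly / 3.26 = 7.883 pc
5 log₁₀(d/10 pc) = 5 log₁₀(7.883) − 5 = -0.516
M = m − 5 log₁₀(d/10) = 9.02 + 0.516 = 9.536

M ≈ 9.54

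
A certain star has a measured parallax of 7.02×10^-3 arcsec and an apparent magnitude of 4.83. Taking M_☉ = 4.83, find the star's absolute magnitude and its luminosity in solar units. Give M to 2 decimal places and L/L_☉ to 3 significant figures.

M ≈ -0.94; L/L_☉ ≈ 203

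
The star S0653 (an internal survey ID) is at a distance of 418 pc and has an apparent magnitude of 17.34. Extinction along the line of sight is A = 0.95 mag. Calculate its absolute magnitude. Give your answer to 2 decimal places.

5 log₁₀(d/10 pc) = 5 log₁₀(418.0) − 5 = 8.106
M = m − 5 log₁₀(d/10) − A = 17.34 − 8.106 − 0.95 = 8.284

M ≈ 8.28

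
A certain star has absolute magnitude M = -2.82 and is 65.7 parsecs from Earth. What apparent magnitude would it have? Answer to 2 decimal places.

m = M + 5 log₁₀ d − 5 = -2.82 + 5·1.8176 − 5 = 1.268

m ≈ 1.27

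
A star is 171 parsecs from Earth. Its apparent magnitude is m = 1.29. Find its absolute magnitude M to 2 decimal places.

M ≈ -4.87

5 log₁₀(d/10 pc) = 5 log₁₀(171.0) − 5 = 6.165
M = m − 5 log₁₀(d/10) = 1.29 − 6.165 = -4.875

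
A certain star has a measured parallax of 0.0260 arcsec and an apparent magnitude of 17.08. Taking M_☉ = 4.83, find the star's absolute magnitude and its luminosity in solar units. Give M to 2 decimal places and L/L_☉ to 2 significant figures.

d = 1/p = 1/0.0260″ = 38.46 pc
M = m − 5 log₁₀ d + 5 = 17.08 − 5·1.5850 + 5 = 14.155
M − M_☉ = 14.155 − 4.83 = 9.325
L/L_☉ = 10^(−0.4 × 9.325) = 1.862×10^-4

M ≈ 14.15; L/L_☉ ≈ 1.9×10^-4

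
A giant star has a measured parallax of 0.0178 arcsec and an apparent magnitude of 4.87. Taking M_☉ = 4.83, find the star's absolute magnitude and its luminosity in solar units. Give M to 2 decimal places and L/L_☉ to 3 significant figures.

d = 1/p = 1/0.0178″ = 56.18 pc
M = m − 5 log₁₀ d + 5 = 4.87 − 5·1.7496 + 5 = 1.122
M − M_☉ = 1.122 − 4.83 = -3.708
L/L_☉ = 10^(−0.4 × -3.708) = 30.42

M ≈ 1.12; L/L_☉ ≈ 30.4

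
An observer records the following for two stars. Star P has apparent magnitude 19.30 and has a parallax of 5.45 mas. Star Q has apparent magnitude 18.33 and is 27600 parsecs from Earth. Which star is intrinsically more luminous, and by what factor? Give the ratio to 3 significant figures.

Star Q is more luminous, by a factor of 55300.

Star P: p = 5.45 mas = 5.45×10^-3″ → d = 1/p = 183.5 pc
Star P: M = m − 5 log₁₀ d + 5 = 19.30 − 5·2.2636 + 5 = 12.982
Star Q: M = m − 5 log₁₀ d + 5 = 18.33 − 5·4.4409 + 5 = 1.125
ΔM = M_P − M_Q = 12.982 − (1.125) = 11.857; smaller M is more luminous → Star Q.
L ratio = 10^(0.4 |ΔM|) = 10^4.743 = 55290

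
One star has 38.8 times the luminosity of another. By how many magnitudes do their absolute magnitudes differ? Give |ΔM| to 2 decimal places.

Pogson: ΔM = −2.5 log₁₀(ratio) = −2.5 log₁₀(38.8) = −2.5 × 1.5888 = -3.972

|ΔM| ≈ 3.97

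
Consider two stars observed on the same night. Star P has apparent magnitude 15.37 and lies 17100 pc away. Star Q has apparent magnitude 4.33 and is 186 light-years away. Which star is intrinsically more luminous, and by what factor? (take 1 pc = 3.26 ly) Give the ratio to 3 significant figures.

Star P is more luminous, by a factor of 3.45.

Star P: M = m − 5 log₁₀ d + 5 = 15.37 − 5·4.2330 + 5 = -0.795
Star Q: d = 186 ly / 3.26 = 57.06 pc
Star Q: M = m − 5 log₁₀ d + 5 = 4.33 − 5·1.7563 + 5 = 0.549
ΔM = M_P − M_Q = -0.795 − (0.549) = -1.344; smaller M is more luminous → Star P.
L ratio = 10^(0.4 |ΔM|) = 10^0.537 = 3.447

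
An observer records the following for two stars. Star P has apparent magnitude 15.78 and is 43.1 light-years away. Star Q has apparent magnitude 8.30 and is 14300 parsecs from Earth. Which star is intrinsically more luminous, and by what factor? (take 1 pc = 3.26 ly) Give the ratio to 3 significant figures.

Star Q is more luminous, by a factor of 1.15×10^9.

Star P: d = 43.1 ly / 3.26 = 13.22 pc
Star P: M = m − 5 log₁₀ d + 5 = 15.78 − 5·1.1213 + 5 = 15.174
Star Q: M = m − 5 log₁₀ d + 5 = 8.30 − 5·4.1553 + 5 = -7.477
ΔM = M_P − M_Q = 15.174 − (-7.477) = 22.650; smaller M is more luminous → Star Q.
L ratio = 10^(0.4 |ΔM|) = 10^9.060 = 1.149×10^9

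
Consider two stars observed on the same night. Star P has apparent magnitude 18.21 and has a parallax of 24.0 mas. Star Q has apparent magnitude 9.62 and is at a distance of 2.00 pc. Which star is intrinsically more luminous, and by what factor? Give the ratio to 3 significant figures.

Star Q is more luminous, by a factor of 6.29.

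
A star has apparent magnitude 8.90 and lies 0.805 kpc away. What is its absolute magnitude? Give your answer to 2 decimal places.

d = 0.805 kpc = 805.0 pc
5 log₁₀(d/10 pc) = 5 log₁₀(805.0) − 5 = 9.529
M = m − 5 log₁₀(d/10) = 8.90 − 9.529 = -0.629

M ≈ -0.63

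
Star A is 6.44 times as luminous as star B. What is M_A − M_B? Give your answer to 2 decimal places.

Pogson: ΔM = −2.5 log₁₀(ratio) = −2.5 log₁₀(6.44) = −2.5 × 0.8089 = -2.022
Star A is brighter, so it has the smaller magnitude: the difference is negative.

M_A − M_B ≈ -2.02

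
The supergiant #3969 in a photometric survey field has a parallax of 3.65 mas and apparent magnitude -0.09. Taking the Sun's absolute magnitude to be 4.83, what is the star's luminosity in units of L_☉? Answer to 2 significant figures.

d = 1/p = 1000/3.65 mas = 274.0 pc
M = m − 5 log₁₀ d + 5 = -0.09 − 5·2.4377 + 5 = -7.279
M − M_☉ = -7.279 − 4.83 = -12.109
L/L_☉ = 10^(−0.4 × -12.109) = 69730

L/L_☉ ≈ 70000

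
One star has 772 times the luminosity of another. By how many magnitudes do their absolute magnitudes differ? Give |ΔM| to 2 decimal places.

|ΔM| ≈ 7.22

Pogson: ΔM = −2.5 log₁₀(ratio) = −2.5 log₁₀(772) = −2.5 × 2.8876 = -7.219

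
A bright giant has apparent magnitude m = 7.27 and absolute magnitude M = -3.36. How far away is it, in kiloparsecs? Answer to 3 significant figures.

d ≈ 1.34 kpc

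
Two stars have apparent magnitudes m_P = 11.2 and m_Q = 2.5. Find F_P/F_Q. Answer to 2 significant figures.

F_P/F_Q ≈ 3.3×10^-4

Magnitude difference = 8.7
Flux ratio = 10^(−0.4 Δm) = 10^(−0.4 × 8.7) = 10^-3.480 = 3.311×10^-4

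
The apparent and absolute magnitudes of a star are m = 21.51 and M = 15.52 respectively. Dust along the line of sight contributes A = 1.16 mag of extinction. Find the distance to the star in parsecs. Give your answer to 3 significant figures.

m − M = 5 log₁₀(d/10 pc) + A  ⇒  21.51 − (15.52) − 1.16 = 5 log₁₀(d/10)
4.830 = 5 log₁₀(d/10)
log₁₀ d = (m − M − A)/5 + 1 = 1.9660
d = 10^1.9660 = 92.47 pc

d ≈ 92.5 pc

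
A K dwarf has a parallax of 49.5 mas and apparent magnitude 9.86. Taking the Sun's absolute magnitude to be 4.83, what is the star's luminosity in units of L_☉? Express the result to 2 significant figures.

d = 1/p = 1000/49.5 mas = 20.20 pc
M = m − 5 log₁₀ d + 5 = 9.86 − 5·1.3054 + 5 = 8.333
M − M_☉ = 8.333 − 4.83 = 3.503
L/L_☉ = 10^(−0.4 × 3.503) = 0.03970

L/L_☉ ≈ 0.040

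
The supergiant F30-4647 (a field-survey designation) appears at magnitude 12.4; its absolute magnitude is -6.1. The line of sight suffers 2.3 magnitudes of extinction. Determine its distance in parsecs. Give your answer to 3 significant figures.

d ≈ 17400 pc

m − M = 5 log₁₀(d/10 pc) + A  ⇒  12.4 − (-6.1) − 2.3 = 5 log₁₀(d/10)
16.200 = 5 log₁₀(d/10)
log₁₀ d = (m − M − A)/5 + 1 = 4.2400
d = 10^4.2400 = 17380 pc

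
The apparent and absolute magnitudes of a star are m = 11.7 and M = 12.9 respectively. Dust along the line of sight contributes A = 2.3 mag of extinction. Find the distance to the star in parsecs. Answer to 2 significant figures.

d ≈ 2.0 pc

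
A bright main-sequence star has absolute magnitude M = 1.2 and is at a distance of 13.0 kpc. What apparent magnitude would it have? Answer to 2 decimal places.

d = 13.0 kpc = 13000 pc
m = M + 5 log₁₀ d − 5 = 1.2 + 5·4.1139 − 5 = 16.770

m ≈ 16.77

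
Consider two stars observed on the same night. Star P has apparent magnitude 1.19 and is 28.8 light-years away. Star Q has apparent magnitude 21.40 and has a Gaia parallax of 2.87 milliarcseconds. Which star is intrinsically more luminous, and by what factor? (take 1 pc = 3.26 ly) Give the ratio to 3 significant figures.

Star P: d = 28.8 ly / 3.26 = 8.834 pc
Star P: M = m − 5 log₁₀ d + 5 = 1.19 − 5·0.9462 + 5 = 1.459
Star Q: p = 2.87 mas = 2.87×10^-3″ → d = 1/p = 348.4 pc
Star Q: M = m − 5 log₁₀ d + 5 = 21.40 − 5·2.5421 + 5 = 13.689
ΔM = M_P − M_Q = 1.459 − (13.689) = -12.230; smaller M is more luminous → Star P.
L ratio = 10^(0.4 |ΔM|) = 10^4.892 = 78000

Star P is more luminous, by a factor of 78000.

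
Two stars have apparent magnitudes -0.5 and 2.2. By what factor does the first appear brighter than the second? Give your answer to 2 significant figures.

12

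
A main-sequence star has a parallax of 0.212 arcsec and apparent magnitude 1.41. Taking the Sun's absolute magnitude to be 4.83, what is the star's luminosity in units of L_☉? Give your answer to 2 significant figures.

L/L_☉ ≈ 5.2

d = 1/p = 1/0.212″ = 4.717 pc
M = m − 5 log₁₀ d + 5 = 1.41 − 5·0.6737 + 5 = 3.042
M − M_☉ = 3.042 − 4.83 = -1.788
L/L_☉ = 10^(−0.4 × -1.788) = 5.192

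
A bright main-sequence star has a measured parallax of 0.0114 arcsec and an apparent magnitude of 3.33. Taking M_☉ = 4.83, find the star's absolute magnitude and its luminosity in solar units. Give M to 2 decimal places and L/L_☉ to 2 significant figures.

M ≈ -1.39; L/L_☉ ≈ 310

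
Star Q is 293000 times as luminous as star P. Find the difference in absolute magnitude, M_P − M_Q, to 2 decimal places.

M_P − M_Q ≈ 13.67

Pogson: ΔM = −2.5 log₁₀(ratio) = −2.5 log₁₀(293000) = −2.5 × 5.4669 = -13.667
Star Q is brighter so has the smaller magnitude: M_P − M_Q is positive.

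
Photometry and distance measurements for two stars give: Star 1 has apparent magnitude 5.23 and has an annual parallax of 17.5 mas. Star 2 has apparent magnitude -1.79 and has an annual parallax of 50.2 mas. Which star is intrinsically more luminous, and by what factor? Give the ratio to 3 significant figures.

Star 2 is more luminous, by a factor of 78.1.

Star 1: p = 17.5 mas = 0.0175″ → d = 1/p = 57.14 pc
Star 1: M = m − 5 log₁₀ d + 5 = 5.23 − 5·1.7570 + 5 = 1.445
Star 2: p = 50.2 mas = 0.0502″ → d = 1/p = 19.92 pc
Star 2: M = m − 5 log₁₀ d + 5 = -1.79 − 5·1.2993 + 5 = -3.286
ΔM = M_1 − M_2 = 1.445 − (-3.286) = 4.732; smaller M is more luminous → Star 2.
L ratio = 10^(0.4 |ΔM|) = 10^1.893 = 78.10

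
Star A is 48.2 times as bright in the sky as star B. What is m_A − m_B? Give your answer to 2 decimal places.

m_A − m_B ≈ -4.21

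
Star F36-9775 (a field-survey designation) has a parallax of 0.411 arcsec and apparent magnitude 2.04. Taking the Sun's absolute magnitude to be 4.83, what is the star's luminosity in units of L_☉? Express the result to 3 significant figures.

L/L_☉ ≈ 0.773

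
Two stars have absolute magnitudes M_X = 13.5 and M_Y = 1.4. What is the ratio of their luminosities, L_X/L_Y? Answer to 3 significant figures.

L_X/L_Y ≈ 1.45×10^-5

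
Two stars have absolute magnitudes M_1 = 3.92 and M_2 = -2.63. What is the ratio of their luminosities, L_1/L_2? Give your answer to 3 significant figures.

ΔM = M_1 − M_2 = 6.55
L_1/L_2 = 10^(−0.4 ΔM) = 10^-2.620 = 2.399×10^-3

L_1/L_2 ≈ 2.40×10^-3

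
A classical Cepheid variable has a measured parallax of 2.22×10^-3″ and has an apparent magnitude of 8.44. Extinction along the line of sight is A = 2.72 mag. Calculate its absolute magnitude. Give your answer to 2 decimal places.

d = 1/p = 1/2.22×10^-3″ = 450.5 pc
5 log₁₀(d/10 pc) = 5 log₁₀(450.5) − 5 = 8.268
M = m − 5 log₁₀(d/10) − A = 8.44 − 8.268 − 2.72 = -2.548

M ≈ -2.55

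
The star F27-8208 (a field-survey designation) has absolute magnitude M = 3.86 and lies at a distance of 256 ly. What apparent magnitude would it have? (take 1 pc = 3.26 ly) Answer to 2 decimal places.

m ≈ 8.34

d = 256 ly / 3.26 = 78.53 pc
m = M + 5 log₁₀ d − 5 = 3.86 + 5·1.8950 − 5 = 8.335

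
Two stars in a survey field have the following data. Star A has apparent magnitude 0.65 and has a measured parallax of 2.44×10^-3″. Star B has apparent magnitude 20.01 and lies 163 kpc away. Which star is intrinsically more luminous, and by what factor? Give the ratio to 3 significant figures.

Star A is more luminous, by a factor of 351.

Star A: d = 1/p = 1/2.44×10^-3″ = 409.8 pc
Star A: M = m − 5 log₁₀ d + 5 = 0.65 − 5·2.6126 + 5 = -7.413
Star B: d = 163 kpc = 163000 pc
Star B: M = m − 5 log₁₀ d + 5 = 20.01 − 5·5.2122 + 5 = -1.051
ΔM = M_A − M_B = -7.413 − (-1.051) = -6.362; smaller M is more luminous → Star A.
L ratio = 10^(0.4 |ΔM|) = 10^2.545 = 350.6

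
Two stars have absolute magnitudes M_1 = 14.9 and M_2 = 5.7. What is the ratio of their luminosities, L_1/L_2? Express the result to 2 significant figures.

ΔM = M_1 − M_2 = 9.2
L_1/L_2 = 10^(−0.4 ΔM) = 10^-3.680 = 2.089×10^-4

L_1/L_2 ≈ 2.1×10^-4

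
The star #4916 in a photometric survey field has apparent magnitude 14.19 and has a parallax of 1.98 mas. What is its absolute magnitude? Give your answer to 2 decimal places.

p = 1.98 mas = 1.98×10^-3″ → d = 1/p = 505.1 pc
5 log₁₀(d/10 pc) = 5 log₁₀(505.1) − 5 = 8.517
M = m − 5 log₁₀(d/10) = 14.19 − 8.517 = 5.673

M ≈ 5.67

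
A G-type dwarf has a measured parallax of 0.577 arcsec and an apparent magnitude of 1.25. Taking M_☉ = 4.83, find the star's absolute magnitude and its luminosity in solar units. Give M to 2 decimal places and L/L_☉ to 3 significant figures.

M ≈ 5.06; L/L_☉ ≈ 0.812

d = 1/p = 1/0.577″ = 1.733 pc
M = m − 5 log₁₀ d + 5 = 1.25 − 5·0.2388 + 5 = 5.056
M − M_☉ = 5.056 − 4.83 = 0.226
L/L_☉ = 10^(−0.4 × 0.226) = 0.8122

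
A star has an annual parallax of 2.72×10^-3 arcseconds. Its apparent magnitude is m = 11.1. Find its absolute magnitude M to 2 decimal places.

d = 1/p = 1/2.72×10^-3″ = 367.6 pc
5 log₁₀(d/10 pc) = 5 log₁₀(367.6) − 5 = 7.827
M = m − 5 log₁₀(d/10) = 11.1 − 7.827 = 3.273

M ≈ 3.27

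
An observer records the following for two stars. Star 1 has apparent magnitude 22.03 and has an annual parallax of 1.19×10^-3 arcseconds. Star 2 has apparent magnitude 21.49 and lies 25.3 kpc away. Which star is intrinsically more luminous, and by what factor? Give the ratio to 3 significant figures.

Star 2 is more luminous, by a factor of 1490.

Star 1: d = 1/p = 1/1.19×10^-3″ = 840.3 pc
Star 1: M = m − 5 log₁₀ d + 5 = 22.03 − 5·2.9245 + 5 = 12.408
Star 2: d = 25.3 kpc = 25300 pc
Star 2: M = m − 5 log₁₀ d + 5 = 21.49 − 5·4.4031 + 5 = 4.474
ΔM = M_1 − M_2 = 12.408 − (4.474) = 7.933; smaller M is more luminous → Star 2.
L ratio = 10^(0.4 |ΔM|) = 10^3.173 = 1491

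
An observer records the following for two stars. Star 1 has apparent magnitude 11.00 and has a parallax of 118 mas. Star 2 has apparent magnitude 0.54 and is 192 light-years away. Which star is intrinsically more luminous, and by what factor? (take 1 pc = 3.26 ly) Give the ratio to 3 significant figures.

Star 1: p = 118 mas = 0.118″ → d = 1/p = 8.475 pc
Star 1: M = m − 5 log₁₀ d + 5 = 11.00 − 5·0.9281 + 5 = 11.359
Star 2: d = 192 ly / 3.26 = 58.90 pc
Star 2: M = m − 5 log₁₀ d + 5 = 0.54 − 5·1.7701 + 5 = -3.310
ΔM = M_1 − M_2 = 11.359 − (-3.310) = 14.670; smaller M is more luminous → Star 2.
L ratio = 10^(0.4 |ΔM|) = 10^5.868 = 737800

Star 2 is more luminous, by a factor of 738000.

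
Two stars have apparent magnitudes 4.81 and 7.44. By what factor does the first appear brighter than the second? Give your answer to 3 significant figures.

11.3

Magnitude difference = -2.63
Flux ratio = 10^(−0.4 Δm) = 10^(−0.4 × -2.63) = 10^1.052 = 11.27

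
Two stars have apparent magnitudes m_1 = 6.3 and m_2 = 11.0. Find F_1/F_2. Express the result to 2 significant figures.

F_1/F_2 ≈ 76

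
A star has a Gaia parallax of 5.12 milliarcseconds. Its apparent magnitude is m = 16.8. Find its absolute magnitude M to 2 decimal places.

p = 5.12 mas = 5.12×10^-3″ → d = 1/p = 195.3 pc
5 log₁₀(d/10 pc) = 5 log₁₀(195.3) − 5 = 6.454
M = m − 5 log₁₀(d/10) = 16.8 − 6.454 = 10.346

M ≈ 10.35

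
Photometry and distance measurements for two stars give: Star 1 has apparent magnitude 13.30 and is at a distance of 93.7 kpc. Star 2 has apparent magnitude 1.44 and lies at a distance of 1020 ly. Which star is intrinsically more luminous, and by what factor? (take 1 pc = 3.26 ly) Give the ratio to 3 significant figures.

Star 1 is more luminous, by a factor of 1.62.

Star 1: d = 93.7 kpc = 93700 pc
Star 1: M = m − 5 log₁₀ d + 5 = 13.30 − 5·4.9717 + 5 = -6.559
Star 2: d = 1020 ly / 3.26 = 312.9 pc
Star 2: M = m − 5 log₁₀ d + 5 = 1.44 − 5·2.4954 + 5 = -6.037
ΔM = M_1 − M_2 = -6.559 − (-6.037) = -0.522; smaller M is more luminous → Star 1.
L ratio = 10^(0.4 |ΔM|) = 10^0.209 = 1.617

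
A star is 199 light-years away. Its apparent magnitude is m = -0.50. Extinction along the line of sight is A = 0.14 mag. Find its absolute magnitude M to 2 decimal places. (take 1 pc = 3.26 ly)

d = 199 ly / 3.26 = 61.04 pc
5 log₁₀(d/10 pc) = 5 log₁₀(61.04) − 5 = 3.928
M = m − 5 log₁₀(d/10) − A = -0.50 − 3.928 − 0.14 = -4.568

M ≈ -4.57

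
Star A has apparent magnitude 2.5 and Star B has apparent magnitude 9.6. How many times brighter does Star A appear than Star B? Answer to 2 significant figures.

Δm = 2.5 − (9.6) = -7.1
Flux ratio = 10^(−0.4 Δm) = 10^(−0.4 × -7.1) = 10^2.840 = 691.8

690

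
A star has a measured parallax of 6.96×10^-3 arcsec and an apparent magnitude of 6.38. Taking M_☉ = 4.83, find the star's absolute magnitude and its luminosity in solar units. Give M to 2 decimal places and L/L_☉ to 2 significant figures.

M ≈ 0.59; L/L_☉ ≈ 50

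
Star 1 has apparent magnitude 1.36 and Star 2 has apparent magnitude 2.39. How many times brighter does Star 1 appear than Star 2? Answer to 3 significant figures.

2.58

Magnitude difference = -1.03
Flux ratio = 10^(−0.4 Δm) = 10^(−0.4 × -1.03) = 10^0.412 = 2.582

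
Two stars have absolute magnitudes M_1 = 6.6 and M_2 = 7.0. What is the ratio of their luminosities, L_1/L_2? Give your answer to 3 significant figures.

L_1/L_2 ≈ 1.45

ΔM = M_1 − M_2 = -0.4
L_1/L_2 = 10^(−0.4 ΔM) = 10^0.160 = 1.445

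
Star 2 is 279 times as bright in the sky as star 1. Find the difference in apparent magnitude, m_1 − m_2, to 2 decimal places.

m_1 − m_2 ≈ 6.11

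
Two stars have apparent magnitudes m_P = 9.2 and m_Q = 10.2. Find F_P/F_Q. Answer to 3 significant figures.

F_P/F_Q ≈ 2.51

Δm = 9.2 − (10.2) = -1.0
Flux ratio = 10^(−0.4 Δm) = 10^(−0.4 × -1.0) = 10^0.400 = 2.512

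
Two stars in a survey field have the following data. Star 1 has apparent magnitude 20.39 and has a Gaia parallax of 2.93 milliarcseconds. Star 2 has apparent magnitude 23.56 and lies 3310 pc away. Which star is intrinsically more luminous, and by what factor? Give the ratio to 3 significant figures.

Star 1: p = 2.93 mas = 2.93×10^-3″ → d = 1/p = 341.3 pc
Star 1: M = m − 5 log₁₀ d + 5 = 20.39 − 5·2.5331 + 5 = 12.724
Star 2: M = m − 5 log₁₀ d + 5 = 23.56 − 5·3.5198 + 5 = 10.961
ΔM = M_1 − M_2 = 12.724 − (10.961) = 1.763; smaller M is more luminous → Star 2.
L ratio = 10^(0.4 |ΔM|) = 10^0.705 = 5.074

Star 2 is more luminous, by a factor of 5.07.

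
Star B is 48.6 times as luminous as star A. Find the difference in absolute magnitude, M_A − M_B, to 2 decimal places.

M_A − M_B ≈ 4.22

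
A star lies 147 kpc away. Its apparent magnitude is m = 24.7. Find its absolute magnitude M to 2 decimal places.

M ≈ 3.86

d = 147 kpc = 147000 pc
5 log₁₀(d/10 pc) = 5 log₁₀(147000) − 5 = 20.837
M = m − 5 log₁₀(d/10) = 24.7 − 20.837 = 3.863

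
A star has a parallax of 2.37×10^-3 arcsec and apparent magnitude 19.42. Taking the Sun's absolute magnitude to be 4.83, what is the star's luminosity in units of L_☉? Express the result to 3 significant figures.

L/L_☉ ≈ 2.60×10^-3

d = 1/p = 1/2.37×10^-3″ = 421.9 pc
M = m − 5 log₁₀ d + 5 = 19.42 − 5·2.6253 + 5 = 11.294
M − M_☉ = 11.294 − 4.83 = 6.464
L/L_☉ = 10^(−0.4 × 6.464) = 2.597×10^-3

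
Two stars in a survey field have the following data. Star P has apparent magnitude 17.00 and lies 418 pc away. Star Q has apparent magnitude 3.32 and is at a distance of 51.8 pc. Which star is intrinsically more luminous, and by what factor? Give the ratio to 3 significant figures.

Star Q is more luminous, by a factor of 4550.

Star P: M = m − 5 log₁₀ d + 5 = 17.00 − 5·2.6212 + 5 = 8.894
Star Q: M = m − 5 log₁₀ d + 5 = 3.32 − 5·1.7143 + 5 = -0.252
ΔM = M_P − M_Q = 8.894 − (-0.252) = 9.146; smaller M is more luminous → Star Q.
L ratio = 10^(0.4 |ΔM|) = 10^3.658 = 4553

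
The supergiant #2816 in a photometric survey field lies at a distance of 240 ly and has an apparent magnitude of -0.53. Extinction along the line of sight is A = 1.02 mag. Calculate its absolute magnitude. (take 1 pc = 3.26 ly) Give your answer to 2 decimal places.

M ≈ -5.88

d = 240 ly / 3.26 = 73.62 pc
5 log₁₀(d/10 pc) = 5 log₁₀(73.62) − 5 = 4.335
M = m − 5 log₁₀(d/10) − A = -0.53 − 4.335 − 1.02 = -5.885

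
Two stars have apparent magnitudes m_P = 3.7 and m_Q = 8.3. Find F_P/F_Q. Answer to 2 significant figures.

F_P/F_Q ≈ 69

Magnitude difference = -4.6
Flux ratio = 10^(−0.4 Δm) = 10^(−0.4 × -4.6) = 10^1.840 = 69.18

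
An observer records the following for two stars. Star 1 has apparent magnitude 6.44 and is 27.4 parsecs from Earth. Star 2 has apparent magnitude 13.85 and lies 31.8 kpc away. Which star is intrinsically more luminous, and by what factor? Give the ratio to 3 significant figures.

Star 1: M = m − 5 log₁₀ d + 5 = 6.44 − 5·1.4378 + 5 = 4.251
Star 2: d = 31.8 kpc = 31800 pc
Star 2: M = m − 5 log₁₀ d + 5 = 13.85 − 5·4.5024 + 5 = -3.662
ΔM = M_1 − M_2 = 4.251 − (-3.662) = 7.913; smaller M is more luminous → Star 2.
L ratio = 10^(0.4 |ΔM|) = 10^3.165 = 1463

Star 2 is more luminous, by a factor of 1460.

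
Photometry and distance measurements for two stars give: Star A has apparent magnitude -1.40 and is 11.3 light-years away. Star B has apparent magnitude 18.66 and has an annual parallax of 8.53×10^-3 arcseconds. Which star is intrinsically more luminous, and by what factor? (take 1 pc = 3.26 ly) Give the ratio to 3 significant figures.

Star A is more luminous, by a factor of 92400.

Star A: d = 11.3 ly / 3.26 = 3.466 pc
Star A: M = m − 5 log₁₀ d + 5 = -1.40 − 5·0.5399 + 5 = 0.901
Star B: d = 1/p = 1/8.53×10^-3″ = 117.2 pc
Star B: M = m − 5 log₁₀ d + 5 = 18.66 − 5·2.0691 + 5 = 13.315
ΔM = M_A − M_B = 0.901 − (13.315) = -12.414; smaller M is more luminous → Star A.
L ratio = 10^(0.4 |ΔM|) = 10^4.966 = 92390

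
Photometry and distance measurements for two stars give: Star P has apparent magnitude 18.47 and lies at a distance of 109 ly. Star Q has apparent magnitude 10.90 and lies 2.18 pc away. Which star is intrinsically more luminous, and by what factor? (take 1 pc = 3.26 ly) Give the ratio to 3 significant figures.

Star Q is more luminous, by a factor of 4.53.

Star P: d = 109 ly / 3.26 = 33.44 pc
Star P: M = m − 5 log₁₀ d + 5 = 18.47 − 5·1.5242 + 5 = 15.849
Star Q: M = m − 5 log₁₀ d + 5 = 10.90 − 5·0.3385 + 5 = 14.208
ΔM = M_P − M_Q = 15.849 − (14.208) = 1.641; smaller M is more luminous → Star Q.
L ratio = 10^(0.4 |ΔM|) = 10^0.656 = 4.534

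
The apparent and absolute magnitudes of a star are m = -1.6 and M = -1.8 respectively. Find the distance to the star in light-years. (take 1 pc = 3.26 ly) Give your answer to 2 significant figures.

μ = m − M = 0.200
m − M = 5 log₁₀ d − 5
log₁₀ d = (m − M)/5 + 1 = 1.0400
d = 10^1.0400 = 10.96 pc
= 35.75 ly

d ≈ 36 ly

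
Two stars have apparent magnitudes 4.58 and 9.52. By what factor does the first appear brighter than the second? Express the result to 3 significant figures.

Magnitude difference = -4.94
Flux ratio = 10^(−0.4 Δm) = 10^(−0.4 × -4.94) = 10^1.976 = 94.62

94.6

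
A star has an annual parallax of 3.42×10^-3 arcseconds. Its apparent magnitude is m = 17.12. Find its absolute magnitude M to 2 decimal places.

d = 1/p = 1/3.42×10^-3″ = 292.4 pc
5 log₁₀(d/10 pc) = 5 log₁₀(292.4) − 5 = 7.330
M = m − 5 log₁₀(d/10) = 17.12 − 7.330 = 9.790

M ≈ 9.79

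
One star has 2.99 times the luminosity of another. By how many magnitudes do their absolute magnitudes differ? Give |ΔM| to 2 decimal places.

|ΔM| ≈ 1.19

Pogson: ΔM = −2.5 log₁₀(ratio) = −2.5 log₁₀(2.99) = −2.5 × 0.4757 = -1.189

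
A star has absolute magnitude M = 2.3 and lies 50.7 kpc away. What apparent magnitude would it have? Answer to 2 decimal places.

d = 50.7 kpc = 50700 pc
m = M + 5 log₁₀ d − 5 = 2.3 + 5·4.7050 − 5 = 20.825

m ≈ 20.83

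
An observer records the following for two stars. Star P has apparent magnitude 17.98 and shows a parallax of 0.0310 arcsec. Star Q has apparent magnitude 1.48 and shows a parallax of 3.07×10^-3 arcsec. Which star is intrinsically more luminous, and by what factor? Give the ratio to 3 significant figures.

Star Q is more luminous, by a factor of 4.06×10^8.

Star P: d = 1/p = 1/0.0310″ = 32.26 pc
Star P: M = m − 5 log₁₀ d + 5 = 17.98 − 5·1.5086 + 5 = 15.437
Star Q: d = 1/p = 1/3.07×10^-3″ = 325.7 pc
Star Q: M = m − 5 log₁₀ d + 5 = 1.48 − 5·2.5129 + 5 = -6.084
ΔM = M_P − M_Q = 15.437 − (-6.084) = 21.521; smaller M is more luminous → Star Q.
L ratio = 10^(0.4 |ΔM|) = 10^8.608 = 4.059×10^8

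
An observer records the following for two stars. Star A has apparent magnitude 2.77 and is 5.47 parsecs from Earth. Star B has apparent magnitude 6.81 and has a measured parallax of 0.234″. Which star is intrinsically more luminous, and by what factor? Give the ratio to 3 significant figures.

Star A: M = m − 5 log₁₀ d + 5 = 2.77 − 5·0.7380 + 5 = 4.080
Star B: d = 1/p = 1/0.234″ = 4.274 pc
Star B: M = m − 5 log₁₀ d + 5 = 6.81 − 5·0.6308 + 5 = 8.656
ΔM = M_A − M_B = 4.080 − (8.656) = -4.576; smaller M is more luminous → Star A.
L ratio = 10^(0.4 |ΔM|) = 10^1.830 = 67.67

Star A is more luminous, by a factor of 67.7.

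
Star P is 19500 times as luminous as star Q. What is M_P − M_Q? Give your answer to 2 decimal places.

M_P − M_Q ≈ -10.73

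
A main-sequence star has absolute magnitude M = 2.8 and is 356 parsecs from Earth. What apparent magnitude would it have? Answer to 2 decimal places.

m ≈ 10.56

m = M + 5 log₁₀ d − 5 = 2.8 + 5·2.5514 − 5 = 10.557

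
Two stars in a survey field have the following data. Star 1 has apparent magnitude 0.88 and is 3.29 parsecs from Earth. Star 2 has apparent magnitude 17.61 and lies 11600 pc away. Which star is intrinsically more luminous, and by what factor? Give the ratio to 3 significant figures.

Star 1: M = m − 5 log₁₀ d + 5 = 0.88 − 5·0.5172 + 5 = 3.294
Star 2: M = m − 5 log₁₀ d + 5 = 17.61 − 5·4.0645 + 5 = 2.288
ΔM = M_1 − M_2 = 3.294 − (2.288) = 1.006; smaller M is more luminous → Star 2.
L ratio = 10^(0.4 |ΔM|) = 10^0.403 = 2.527

Star 2 is more luminous, by a factor of 2.53.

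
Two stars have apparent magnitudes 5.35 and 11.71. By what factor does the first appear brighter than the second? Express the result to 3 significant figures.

350

Magnitude difference = -6.36
Flux ratio = 10^(−0.4 Δm) = 10^(−0.4 × -6.36) = 10^2.544 = 349.9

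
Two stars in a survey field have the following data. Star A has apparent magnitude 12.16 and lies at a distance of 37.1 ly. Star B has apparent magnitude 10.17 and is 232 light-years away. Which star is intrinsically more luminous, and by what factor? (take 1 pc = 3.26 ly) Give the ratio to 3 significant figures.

Star A: d = 37.1 ly / 3.26 = 11.38 pc
Star A: M = m − 5 log₁₀ d + 5 = 12.16 − 5·1.0562 + 5 = 11.879
Star B: d = 232 ly / 3.26 = 71.17 pc
Star B: M = m − 5 log₁₀ d + 5 = 10.17 − 5·1.8523 + 5 = 5.909
ΔM = M_A − M_B = 11.879 − (5.909) = 5.971; smaller M is more luminous → Star B.
L ratio = 10^(0.4 |ΔM|) = 10^2.388 = 244.5

Star B is more luminous, by a factor of 244.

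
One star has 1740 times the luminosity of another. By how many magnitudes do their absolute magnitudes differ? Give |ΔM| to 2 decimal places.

Pogson: ΔM = −2.5 log₁₀(ratio) = −2.5 log₁₀(1740) = −2.5 × 3.2405 = -8.101

|ΔM| ≈ 8.10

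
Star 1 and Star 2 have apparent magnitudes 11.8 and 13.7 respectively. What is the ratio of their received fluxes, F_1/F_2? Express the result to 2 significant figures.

Δm = 11.8 − (13.7) = -1.9
Flux ratio = 10^(−0.4 Δm) = 10^(−0.4 × -1.9) = 10^0.760 = 5.754

F_1/F_2 ≈ 5.8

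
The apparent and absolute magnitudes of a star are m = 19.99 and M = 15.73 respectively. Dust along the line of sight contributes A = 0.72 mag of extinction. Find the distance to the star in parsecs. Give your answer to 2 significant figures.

d ≈ 51 pc

m − M = 5 log₁₀(d/10 pc) + A  ⇒  19.99 − (15.73) − 0.72 = 5 log₁₀(d/10)
3.540 = 5 log₁₀(d/10)
log₁₀ d = (m − M − A)/5 + 1 = 1.7080
d = 10^1.7080 = 51.05 pc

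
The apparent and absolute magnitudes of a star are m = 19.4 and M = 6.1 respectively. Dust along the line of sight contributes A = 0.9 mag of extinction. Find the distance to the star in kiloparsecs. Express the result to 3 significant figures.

m − M = 5 log₁₀(d/10 pc) + A  ⇒  19.4 − (6.1) − 0.9 = 5 log₁₀(d/10)
12.400 = 5 log₁₀(d/10)
log₁₀ d = (m − M − A)/5 + 1 = 3.4800
d = 10^3.4800 = 3020 pc
= 3.020 kpc

d ≈ 3.02 kpc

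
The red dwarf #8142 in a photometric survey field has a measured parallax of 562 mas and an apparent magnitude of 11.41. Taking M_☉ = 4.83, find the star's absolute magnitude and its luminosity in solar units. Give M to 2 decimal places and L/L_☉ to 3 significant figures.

d = 1/p = 1000/562 mas = 1.779 pc
M = m − 5 log₁₀ d + 5 = 11.41 − 5·0.2503 + 5 = 15.159
M − M_☉ = 15.159 − 4.83 = 10.329
L/L_☉ = 10^(−0.4 × 10.329) = 7.388×10^-5

M ≈ 15.16; L/L_☉ ≈ 7.39×10^-5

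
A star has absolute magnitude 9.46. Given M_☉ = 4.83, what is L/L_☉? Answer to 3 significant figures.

L/L_☉ ≈ 0.0141

M − M_☉ = 9.46 − 4.83 = 4.630
L/L_☉ = 10^(−0.4 (M − M_☉)) = 10^-1.852 = 0.01406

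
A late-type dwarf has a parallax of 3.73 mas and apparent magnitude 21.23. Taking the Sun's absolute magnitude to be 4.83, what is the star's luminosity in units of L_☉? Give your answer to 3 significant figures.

d = 1/p = 1000/3.73 mas = 268.1 pc
M = m − 5 log₁₀ d + 5 = 21.23 − 5·2.4283 + 5 = 14.089
M − M_☉ = 14.089 − 4.83 = 9.259
L/L_☉ = 10^(−0.4 × 9.259) = 1.980×10^-4

L/L_☉ ≈ 1.98×10^-4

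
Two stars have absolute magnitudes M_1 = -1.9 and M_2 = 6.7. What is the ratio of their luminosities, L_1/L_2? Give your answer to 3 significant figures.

L_1/L_2 ≈ 2750

ΔM = M_1 − M_2 = -8.6
L_1/L_2 = 10^(−0.4 ΔM) = 10^3.440 = 2754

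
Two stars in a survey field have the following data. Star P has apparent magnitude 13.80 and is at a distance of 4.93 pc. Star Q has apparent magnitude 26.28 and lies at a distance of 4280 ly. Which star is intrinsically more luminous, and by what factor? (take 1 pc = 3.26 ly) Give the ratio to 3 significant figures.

Star P is more luminous, by a factor of 1.38.

Star P: M = m − 5 log₁₀ d + 5 = 13.80 − 5·0.6928 + 5 = 15.336
Star Q: d = 4280 ly / 3.26 = 1313 pc
Star Q: M = m − 5 log₁₀ d + 5 = 26.28 − 5·3.1182 + 5 = 15.689
ΔM = M_P − M_Q = 15.336 − (15.689) = -0.353; smaller M is more luminous → Star P.
L ratio = 10^(0.4 |ΔM|) = 10^0.141 = 1.384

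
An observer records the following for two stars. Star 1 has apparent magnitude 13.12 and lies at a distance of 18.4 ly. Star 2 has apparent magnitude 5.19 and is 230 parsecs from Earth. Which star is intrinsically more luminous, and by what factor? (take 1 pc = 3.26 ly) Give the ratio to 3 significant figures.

Star 1: d = 18.4 ly / 3.26 = 5.644 pc
Star 1: M = m − 5 log₁₀ d + 5 = 13.12 − 5·0.7516 + 5 = 14.362
Star 2: M = m − 5 log₁₀ d + 5 = 5.19 − 5·2.3617 + 5 = -1.619
ΔM = M_1 − M_2 = 14.362 − (-1.619) = 15.981; smaller M is more luminous → Star 2.
L ratio = 10^(0.4 |ΔM|) = 10^6.392 = 2.467×10^6

Star 2 is more luminous, by a factor of 2.47×10^6.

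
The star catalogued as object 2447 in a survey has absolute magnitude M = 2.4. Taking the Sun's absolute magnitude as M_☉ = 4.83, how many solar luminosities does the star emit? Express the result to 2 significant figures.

M − M_☉ = 2.4 − 4.83 = -2.430
L/L_☉ = 10^(−0.4 (M − M_☉)) = 10^0.972 = 9.376

L/L_☉ ≈ 9.4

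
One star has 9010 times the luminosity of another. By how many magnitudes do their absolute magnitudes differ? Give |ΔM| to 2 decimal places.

|ΔM| ≈ 9.89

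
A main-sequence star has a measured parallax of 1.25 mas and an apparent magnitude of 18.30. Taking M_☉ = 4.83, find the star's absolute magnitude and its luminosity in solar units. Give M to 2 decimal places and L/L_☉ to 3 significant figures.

d = 1/p = 1000/1.25 mas = 800.0 pc
M = m − 5 log₁₀ d + 5 = 18.30 − 5·2.9031 + 5 = 8.785
M − M_☉ = 8.785 − 4.83 = 3.955
L/L_☉ = 10^(−0.4 × 3.955) = 0.02619

M ≈ 8.78; L/L_☉ ≈ 0.0262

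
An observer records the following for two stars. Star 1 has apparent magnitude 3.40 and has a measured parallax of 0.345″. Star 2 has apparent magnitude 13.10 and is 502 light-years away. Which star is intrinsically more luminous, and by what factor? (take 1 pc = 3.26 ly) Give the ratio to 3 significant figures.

Star 1 is more luminous, by a factor of 2.69.

Star 1: d = 1/p = 1/0.345″ = 2.899 pc
Star 1: M = m − 5 log₁₀ d + 5 = 3.40 − 5·0.4622 + 5 = 6.089
Star 2: d = 502 ly / 3.26 = 154.0 pc
Star 2: M = m − 5 log₁₀ d + 5 = 13.10 − 5·2.1875 + 5 = 7.163
ΔM = M_1 − M_2 = 6.089 − (7.163) = -1.073; smaller M is more luminous → Star 1.
L ratio = 10^(0.4 |ΔM|) = 10^0.429 = 2.688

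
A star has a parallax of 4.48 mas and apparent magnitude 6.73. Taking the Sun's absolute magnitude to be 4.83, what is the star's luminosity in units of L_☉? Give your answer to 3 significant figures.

d = 1/p = 1000/4.48 mas = 223.2 pc
M = m − 5 log₁₀ d + 5 = 6.73 − 5·2.3487 + 5 = -0.014
M − M_☉ = -0.014 − 4.83 = -4.844
L/L_☉ = 10^(−0.4 × -4.844) = 86.59

L/L_☉ ≈ 86.6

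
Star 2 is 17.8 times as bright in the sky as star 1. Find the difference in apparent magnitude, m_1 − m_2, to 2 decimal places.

Pogson: Δm = −2.5 log₁₀(ratio) = −2.5 log₁₀(17.8) = −2.5 × 1.2504 = -3.126
Star 2 is brighter so has the smaller magnitude: m_1 − m_2 is positive.

m_1 − m_2 ≈ 3.13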